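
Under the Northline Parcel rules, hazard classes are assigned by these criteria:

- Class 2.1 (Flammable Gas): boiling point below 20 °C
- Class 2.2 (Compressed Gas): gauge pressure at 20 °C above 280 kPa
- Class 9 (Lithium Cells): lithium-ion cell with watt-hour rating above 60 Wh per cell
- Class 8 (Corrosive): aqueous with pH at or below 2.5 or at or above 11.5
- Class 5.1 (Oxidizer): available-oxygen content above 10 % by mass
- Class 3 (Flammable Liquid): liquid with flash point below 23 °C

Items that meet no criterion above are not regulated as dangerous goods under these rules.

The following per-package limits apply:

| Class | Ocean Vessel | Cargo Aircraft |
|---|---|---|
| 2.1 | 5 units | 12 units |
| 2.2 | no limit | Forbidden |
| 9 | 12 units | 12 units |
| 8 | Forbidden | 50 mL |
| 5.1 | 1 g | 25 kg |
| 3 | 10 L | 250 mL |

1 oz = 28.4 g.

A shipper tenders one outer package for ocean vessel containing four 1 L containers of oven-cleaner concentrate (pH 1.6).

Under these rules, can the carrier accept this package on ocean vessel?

No

The oven-cleaner concentrate has pH 1.6, which is ≤ 2.5, so it is Class 8 (Corrosive).
Class 8 quantity: four 1 L containers = 4 L.
Class 8 is Forbidden by ocean vessel.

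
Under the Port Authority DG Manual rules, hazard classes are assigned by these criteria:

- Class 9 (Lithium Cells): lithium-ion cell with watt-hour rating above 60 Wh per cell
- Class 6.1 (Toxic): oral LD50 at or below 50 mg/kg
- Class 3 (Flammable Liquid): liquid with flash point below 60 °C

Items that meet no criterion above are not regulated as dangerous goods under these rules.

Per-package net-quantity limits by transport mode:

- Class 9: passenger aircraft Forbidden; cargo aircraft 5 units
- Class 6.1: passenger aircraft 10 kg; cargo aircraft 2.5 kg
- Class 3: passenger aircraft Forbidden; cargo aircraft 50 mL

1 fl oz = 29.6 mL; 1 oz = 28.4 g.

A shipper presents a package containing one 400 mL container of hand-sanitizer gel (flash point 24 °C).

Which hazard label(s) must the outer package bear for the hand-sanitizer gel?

Hand-sanitizer gel: flash point 24 °C < 60 °C → Class 3 (Flammable Liquid).
Only the Class 3 label is required.

Class 3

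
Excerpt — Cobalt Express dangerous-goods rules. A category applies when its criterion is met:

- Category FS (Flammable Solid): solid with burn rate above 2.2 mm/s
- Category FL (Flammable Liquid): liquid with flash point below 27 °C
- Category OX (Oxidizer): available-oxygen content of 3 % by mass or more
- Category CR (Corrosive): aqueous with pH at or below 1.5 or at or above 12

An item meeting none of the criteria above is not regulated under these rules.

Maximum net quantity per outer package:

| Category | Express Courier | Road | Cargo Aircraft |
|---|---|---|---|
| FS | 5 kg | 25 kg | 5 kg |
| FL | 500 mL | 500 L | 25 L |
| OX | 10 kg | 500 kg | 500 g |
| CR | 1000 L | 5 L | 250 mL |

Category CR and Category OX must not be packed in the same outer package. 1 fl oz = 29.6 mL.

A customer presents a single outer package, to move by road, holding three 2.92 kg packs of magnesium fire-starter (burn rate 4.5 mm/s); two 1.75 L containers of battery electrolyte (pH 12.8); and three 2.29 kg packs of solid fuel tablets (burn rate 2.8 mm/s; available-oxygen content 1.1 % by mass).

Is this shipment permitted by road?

Yes

Magnesium fire-starter: burn rate 4.5 mm/s > 2.2 mm/s → Category FS (Flammable Solid).
Battery electrolyte: pH 12.8 ≥ 12 → Category CR (Corrosive).
The solid fuel tablets have burn rate 2.8 mm/s, which is > 2.2 mm/s, so they are Category FS (Flammable Solid).
Category CR quantity: two 1.75 L containers = 3.5 L.
That is within the Category CR road limit of 5 L.
Category FS net quantity: (three 2.92 kg packs = 8.76 kg) + (three 2.29 kg packs = 6.87 kg) = 15.63 kg.
That is within the Category FS road limit of 25 kg.
The segregation rule (Category CR with Category OX) does not apply to Category CR with Category FS.
Every hazard category is within its road limit and no segregation rule is violated.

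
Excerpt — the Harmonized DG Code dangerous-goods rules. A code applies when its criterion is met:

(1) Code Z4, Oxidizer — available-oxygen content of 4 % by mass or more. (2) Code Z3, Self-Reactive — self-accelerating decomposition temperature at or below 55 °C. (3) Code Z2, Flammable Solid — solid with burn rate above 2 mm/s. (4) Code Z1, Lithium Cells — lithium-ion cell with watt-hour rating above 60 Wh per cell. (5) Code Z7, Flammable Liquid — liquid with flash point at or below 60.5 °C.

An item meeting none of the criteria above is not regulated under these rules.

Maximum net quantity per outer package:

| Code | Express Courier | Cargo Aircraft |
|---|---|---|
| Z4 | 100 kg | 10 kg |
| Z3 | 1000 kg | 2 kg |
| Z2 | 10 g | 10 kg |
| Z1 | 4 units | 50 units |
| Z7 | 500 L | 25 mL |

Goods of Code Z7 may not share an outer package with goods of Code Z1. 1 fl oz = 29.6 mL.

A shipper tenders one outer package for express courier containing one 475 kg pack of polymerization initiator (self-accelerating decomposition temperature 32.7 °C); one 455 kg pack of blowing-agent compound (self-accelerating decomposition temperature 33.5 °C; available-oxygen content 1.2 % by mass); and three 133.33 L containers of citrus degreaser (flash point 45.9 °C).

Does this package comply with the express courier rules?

The polymerization initiator has self-accelerating decomposition temperature 32.7 °C, which is ≤ 55 °C, so it is Code Z3 (Self-Reactive).
Blowing-agent compound: self-accelerating decomposition temperature 33.5 °C ≤ 55 °C → Code Z3 (Self-Reactive).
Flash point 45.9 °C meets the Code Z7 criterion (Flammable Liquid), so the citrus degreaser is Code Z7.
Code Z3 net quantity: 475 kg + 455 kg = 930 kg.
That is within the Code Z3 express courier limit of 1000 kg.
Code Z7 quantity: three 133.33 L containers = 399.99 L.
399.99 L ≤ 500 L (express courier limit, Code Z7) — within limit.
The segregation rule (Code Z7 with Code Z1) does not apply to Code Z3 with Code Z7.
Every hazard code is within its express courier limit and no segregation rule is violated.

Yes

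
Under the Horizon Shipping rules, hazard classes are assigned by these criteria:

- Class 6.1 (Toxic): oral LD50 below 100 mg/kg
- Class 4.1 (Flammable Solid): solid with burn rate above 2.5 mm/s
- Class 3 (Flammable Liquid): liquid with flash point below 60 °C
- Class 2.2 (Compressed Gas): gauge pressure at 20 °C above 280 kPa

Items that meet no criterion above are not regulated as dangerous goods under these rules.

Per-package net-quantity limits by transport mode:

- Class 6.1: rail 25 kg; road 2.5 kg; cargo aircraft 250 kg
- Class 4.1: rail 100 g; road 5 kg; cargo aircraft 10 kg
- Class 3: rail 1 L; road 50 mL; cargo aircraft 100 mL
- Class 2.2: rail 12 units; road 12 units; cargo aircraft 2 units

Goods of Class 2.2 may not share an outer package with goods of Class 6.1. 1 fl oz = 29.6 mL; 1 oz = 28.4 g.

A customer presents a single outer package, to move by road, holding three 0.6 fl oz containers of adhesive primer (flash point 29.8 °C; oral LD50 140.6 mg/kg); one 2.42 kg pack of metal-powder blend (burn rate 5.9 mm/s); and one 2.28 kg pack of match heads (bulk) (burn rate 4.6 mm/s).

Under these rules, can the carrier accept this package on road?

With flash point 29.8 °C (< 60 °C), the adhesive primer falls in Class 3.
With burn rate 5.9 mm/s (> 2.5 mm/s), the metal-powder blend falls in Class 4.1.
The match heads (bulk) have burn rate 4.6 mm/s, which is > 2.5 mm/s, so they are Class 4.1 (Flammable Solid).
Total Class 4.1: 2.42 kg + 2.28 kg = 4.7 kg.
That is within the Class 4.1 road limit of 5 kg.
Class 3 quantity: three 0.6 fl oz containers = 53.28 mL.
That exceeds the Class 3 road limit of 50 mL.
The segregation rule (Class 2.2 with Class 6.1) does not apply to Class 4.1 with Class 3.

No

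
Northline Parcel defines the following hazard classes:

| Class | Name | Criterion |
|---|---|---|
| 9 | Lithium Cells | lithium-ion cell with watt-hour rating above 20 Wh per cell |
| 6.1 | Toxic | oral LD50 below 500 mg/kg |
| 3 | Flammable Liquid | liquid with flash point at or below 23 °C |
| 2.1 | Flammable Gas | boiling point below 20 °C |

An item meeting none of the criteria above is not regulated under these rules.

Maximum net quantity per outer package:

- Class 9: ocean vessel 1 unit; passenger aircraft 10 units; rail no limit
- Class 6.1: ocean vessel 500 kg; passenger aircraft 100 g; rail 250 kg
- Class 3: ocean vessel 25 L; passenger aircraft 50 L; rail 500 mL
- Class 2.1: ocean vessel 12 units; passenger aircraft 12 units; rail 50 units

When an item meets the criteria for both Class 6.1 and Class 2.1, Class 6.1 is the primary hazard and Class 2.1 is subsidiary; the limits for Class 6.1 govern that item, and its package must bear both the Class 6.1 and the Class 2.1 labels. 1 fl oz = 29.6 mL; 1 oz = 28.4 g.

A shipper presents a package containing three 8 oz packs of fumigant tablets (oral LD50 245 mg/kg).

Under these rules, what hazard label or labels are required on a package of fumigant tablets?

Class 6.1

Oral LD50 245 mg/kg meets the Class 6.1 criterion (Toxic), so the fumigant tablets are Class 6.1.
Only the Class 6.1 label is required.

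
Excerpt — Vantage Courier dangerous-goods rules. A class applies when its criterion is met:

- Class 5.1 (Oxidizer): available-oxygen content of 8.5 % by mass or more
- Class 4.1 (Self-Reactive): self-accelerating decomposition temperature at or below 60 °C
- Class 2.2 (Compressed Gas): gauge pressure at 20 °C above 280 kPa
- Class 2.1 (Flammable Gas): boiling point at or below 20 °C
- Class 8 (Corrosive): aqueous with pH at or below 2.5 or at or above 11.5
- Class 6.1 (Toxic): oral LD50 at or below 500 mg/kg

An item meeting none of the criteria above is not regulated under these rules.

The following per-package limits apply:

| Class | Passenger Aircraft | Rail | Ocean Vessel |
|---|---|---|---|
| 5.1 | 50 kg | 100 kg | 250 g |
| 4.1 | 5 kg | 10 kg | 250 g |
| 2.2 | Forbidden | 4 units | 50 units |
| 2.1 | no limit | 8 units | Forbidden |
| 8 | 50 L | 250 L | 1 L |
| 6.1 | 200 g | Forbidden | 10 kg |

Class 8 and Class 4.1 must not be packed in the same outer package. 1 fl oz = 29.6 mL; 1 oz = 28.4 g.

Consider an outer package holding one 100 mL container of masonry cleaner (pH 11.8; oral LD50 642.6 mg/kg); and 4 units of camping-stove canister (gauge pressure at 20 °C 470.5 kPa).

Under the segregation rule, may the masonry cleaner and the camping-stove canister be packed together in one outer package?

The masonry cleaner has pH 11.8, which is ≥ 11.5, so it is Class 8 (Corrosive).
Camping-stove canister: gauge pressure at 20 °C 470.5 kPa > 280 kPa → Class 2.2 (Compressed Gas).
No segregation rule bars Class 8 with Class 2.2.

Yes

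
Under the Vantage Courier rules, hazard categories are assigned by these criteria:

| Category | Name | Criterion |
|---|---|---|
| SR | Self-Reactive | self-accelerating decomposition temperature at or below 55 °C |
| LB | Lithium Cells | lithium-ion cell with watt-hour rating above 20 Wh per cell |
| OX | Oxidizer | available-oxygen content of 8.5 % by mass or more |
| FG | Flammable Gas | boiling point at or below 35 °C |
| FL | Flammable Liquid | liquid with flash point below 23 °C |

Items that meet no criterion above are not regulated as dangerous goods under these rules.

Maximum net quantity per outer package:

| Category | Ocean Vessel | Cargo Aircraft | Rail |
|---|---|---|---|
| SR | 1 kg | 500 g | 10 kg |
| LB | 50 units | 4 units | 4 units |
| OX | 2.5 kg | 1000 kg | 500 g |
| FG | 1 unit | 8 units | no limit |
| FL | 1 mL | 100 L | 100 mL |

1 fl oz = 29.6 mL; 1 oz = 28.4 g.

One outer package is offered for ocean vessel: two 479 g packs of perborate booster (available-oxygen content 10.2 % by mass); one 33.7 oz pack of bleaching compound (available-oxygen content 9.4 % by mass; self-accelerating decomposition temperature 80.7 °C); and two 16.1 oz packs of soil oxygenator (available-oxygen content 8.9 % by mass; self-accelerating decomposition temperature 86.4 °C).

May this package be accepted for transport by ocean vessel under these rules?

Perborate booster: available-oxygen content 10.2 % by mass ≥ 8.5 % by mass → Category OX (Oxidizer).
Bleaching compound: available-oxygen content 9.4 % by mass ≥ 8.5 % by mass → Category OX (Oxidizer).
Soil oxygenator: available-oxygen content 8.9 % by mass ≥ 8.5 % by mass → Category OX (Oxidizer).
Category OX net quantity: (two 479 g packs = 958 g) + (one 33.7 oz pack = 957.08 g) + (two 16.1 oz packs = 914.48 g) = 2829.56 g.
2829.56 g exceeds the ocean vessel limit of 2.5 kg for Category OX.

No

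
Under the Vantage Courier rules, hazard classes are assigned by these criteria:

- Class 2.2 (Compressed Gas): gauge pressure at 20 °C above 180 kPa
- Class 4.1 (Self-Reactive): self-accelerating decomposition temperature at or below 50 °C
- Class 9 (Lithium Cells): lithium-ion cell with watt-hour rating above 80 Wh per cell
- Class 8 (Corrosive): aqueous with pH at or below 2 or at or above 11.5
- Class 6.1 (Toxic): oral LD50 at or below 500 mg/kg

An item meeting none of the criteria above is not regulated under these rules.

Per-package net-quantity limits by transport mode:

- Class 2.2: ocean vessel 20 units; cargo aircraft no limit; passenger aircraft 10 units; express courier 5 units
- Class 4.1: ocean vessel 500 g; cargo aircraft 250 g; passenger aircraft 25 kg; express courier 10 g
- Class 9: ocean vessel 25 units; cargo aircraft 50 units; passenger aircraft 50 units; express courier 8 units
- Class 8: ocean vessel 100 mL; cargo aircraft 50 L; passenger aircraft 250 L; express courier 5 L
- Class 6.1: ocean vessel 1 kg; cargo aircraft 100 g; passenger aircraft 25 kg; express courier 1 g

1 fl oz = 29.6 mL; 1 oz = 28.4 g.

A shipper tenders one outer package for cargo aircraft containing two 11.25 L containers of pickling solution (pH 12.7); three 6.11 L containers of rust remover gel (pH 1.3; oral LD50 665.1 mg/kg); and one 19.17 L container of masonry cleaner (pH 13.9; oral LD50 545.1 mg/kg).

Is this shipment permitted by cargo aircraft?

No

Pickling solution: pH 12.7 ≥ 11.5 → Class 8 (Corrosive).
With pH 1.3 (≤ 2), the rust remover gel falls in Class 8.
Masonry cleaner: pH 13.9 ≥ 11.5 → Class 8 (Corrosive).
Class 8 net quantity: (two 11.25 L containers = 22.5 L) + (three 6.11 L containers = 18.33 L) + 19.17 L = 60 L.
60 L > 50 L (cargo aircraft limit, Class 8) — over the limit.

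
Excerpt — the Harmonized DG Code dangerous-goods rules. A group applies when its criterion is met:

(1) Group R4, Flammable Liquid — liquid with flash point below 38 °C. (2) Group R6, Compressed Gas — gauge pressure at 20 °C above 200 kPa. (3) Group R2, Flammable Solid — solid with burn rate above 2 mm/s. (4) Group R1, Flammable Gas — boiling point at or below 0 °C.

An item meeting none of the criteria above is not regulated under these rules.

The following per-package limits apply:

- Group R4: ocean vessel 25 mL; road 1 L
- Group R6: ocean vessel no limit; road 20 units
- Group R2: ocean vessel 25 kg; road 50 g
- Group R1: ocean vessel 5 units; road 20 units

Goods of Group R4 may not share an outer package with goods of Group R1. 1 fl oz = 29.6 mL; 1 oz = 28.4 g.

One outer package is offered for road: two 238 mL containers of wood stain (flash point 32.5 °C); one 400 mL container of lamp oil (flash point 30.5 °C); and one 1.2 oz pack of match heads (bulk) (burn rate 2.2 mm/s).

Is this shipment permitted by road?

Flash point 32.5 °C meets the Group R4 criterion (Flammable Liquid), so the wood stain is Group R4.
Flash point 30.5 °C meets the Group R4 criterion (Flammable Liquid), so the lamp oil is Group R4.
With burn rate 2.2 mm/s (> 2 mm/s), the match heads (bulk) fall in Group R2.
Total Group R4: (two 238 mL containers = 476 mL) + 400 mL = 876 mL.
That is within the Group R4 road limit of 1 L.
Group R2 quantity: one 1.2 oz pack = 34.08 g.
34.08 g is within the road limit of 50 g for Group R2.
The segregation rule (Group R4 with Group R1) does not apply to Group R4 with Group R2.
Every hazard group is within its road limit and no segregation rule is violated.

Yes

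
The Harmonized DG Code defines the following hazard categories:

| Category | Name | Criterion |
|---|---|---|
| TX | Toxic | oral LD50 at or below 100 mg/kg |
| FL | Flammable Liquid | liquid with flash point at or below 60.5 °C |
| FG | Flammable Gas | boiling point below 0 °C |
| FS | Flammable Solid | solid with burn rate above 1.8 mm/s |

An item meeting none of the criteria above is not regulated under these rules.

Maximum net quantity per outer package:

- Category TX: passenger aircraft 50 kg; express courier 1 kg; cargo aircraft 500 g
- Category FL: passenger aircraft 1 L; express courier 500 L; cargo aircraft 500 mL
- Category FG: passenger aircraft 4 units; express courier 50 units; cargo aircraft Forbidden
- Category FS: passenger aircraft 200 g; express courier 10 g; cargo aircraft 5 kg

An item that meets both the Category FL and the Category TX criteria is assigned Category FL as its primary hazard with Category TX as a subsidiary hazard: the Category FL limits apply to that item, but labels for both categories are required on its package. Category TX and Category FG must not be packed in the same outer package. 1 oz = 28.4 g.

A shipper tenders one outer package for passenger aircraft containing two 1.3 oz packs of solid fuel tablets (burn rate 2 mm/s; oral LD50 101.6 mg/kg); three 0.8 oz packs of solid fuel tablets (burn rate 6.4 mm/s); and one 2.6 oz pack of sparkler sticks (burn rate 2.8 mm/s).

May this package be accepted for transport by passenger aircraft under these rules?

No

The solid fuel tablets have burn rate 2 mm/s, which is > 1.8 mm/s, so they are Category FS (Flammable Solid).
Solid fuel tablets: burn rate 6.4 mm/s > 1.8 mm/s → Category FS (Flammable Solid).
The sparkler sticks have burn rate 2.8 mm/s, which is > 1.8 mm/s, so they are Category FS (Flammable Solid).
Total Category FS: (two 1.3 oz packs = 73.84 g) + (three 0.8 oz packs = 68.16 g) + (one 2.6 oz pack = 73.84 g) = 215.84 g.
That exceeds the Category FS passenger aircraft limit of 200 g.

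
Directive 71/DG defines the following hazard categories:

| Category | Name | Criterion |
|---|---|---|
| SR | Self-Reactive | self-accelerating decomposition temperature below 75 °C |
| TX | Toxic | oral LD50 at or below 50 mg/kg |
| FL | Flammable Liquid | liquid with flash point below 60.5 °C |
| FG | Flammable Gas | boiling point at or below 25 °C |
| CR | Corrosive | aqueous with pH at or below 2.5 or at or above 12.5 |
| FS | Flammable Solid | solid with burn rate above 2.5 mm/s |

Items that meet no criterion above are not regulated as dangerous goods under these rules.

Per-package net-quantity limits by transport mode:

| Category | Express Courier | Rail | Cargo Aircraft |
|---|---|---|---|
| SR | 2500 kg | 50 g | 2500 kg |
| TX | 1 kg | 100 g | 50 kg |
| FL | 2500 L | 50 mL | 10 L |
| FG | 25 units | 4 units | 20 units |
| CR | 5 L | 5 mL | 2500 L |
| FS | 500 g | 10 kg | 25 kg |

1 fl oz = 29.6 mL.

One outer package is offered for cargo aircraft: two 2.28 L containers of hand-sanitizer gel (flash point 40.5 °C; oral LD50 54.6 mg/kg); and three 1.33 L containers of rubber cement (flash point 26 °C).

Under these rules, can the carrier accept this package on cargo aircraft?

Yes

Flash point 40.5 °C meets the Category FL criterion (Flammable Liquid), so the hand-sanitizer gel is Category FL.
Rubber cement: flash point 26 °C < 60.5 °C → Category FL (Flammable Liquid).
Category FL net quantity: (two 2.28 L containers = 4.56 L) + (three 1.33 L containers = 3.99 L) = 8.55 L.
8.55 L ≤ 10 L (cargo aircraft limit, Category FL) — within limit.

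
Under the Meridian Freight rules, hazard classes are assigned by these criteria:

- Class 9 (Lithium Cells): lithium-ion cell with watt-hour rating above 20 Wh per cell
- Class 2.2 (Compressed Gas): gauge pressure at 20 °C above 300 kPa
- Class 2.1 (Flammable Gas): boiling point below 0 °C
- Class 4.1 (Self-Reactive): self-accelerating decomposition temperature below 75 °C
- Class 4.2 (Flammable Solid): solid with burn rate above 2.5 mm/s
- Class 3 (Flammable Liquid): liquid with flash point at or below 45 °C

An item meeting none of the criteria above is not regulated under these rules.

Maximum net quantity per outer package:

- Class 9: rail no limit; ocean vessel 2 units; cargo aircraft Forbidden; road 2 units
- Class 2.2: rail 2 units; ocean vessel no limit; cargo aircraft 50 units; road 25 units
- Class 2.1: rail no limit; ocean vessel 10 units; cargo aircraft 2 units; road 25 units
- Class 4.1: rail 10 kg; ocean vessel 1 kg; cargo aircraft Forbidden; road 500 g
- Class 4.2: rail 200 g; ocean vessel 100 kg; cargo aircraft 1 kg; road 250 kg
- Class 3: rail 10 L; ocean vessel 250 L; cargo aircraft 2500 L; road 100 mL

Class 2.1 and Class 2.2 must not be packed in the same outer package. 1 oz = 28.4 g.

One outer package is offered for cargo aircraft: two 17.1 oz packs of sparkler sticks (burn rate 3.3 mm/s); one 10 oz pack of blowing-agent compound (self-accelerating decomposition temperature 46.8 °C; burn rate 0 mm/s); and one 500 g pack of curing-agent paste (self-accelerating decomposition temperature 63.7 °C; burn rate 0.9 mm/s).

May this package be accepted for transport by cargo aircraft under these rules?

Burn rate 3.3 mm/s meets the Class 4.2 criterion (Flammable Solid), so the sparkler sticks are Class 4.2.
Self-accelerating decomposition temperature 46.8 °C meets the Class 4.1 criterion (Self-Reactive), so the blowing-agent compound is Class 4.1.
The curing-agent paste has self-accelerating decomposition temperature 63.7 °C, which is < 75 °C, so it is Class 4.1 (Self-Reactive).
Class 4.1 net quantity: (one 10 oz pack = 284 g) + 500 g = 784 g.
Class 4.1 is Forbidden by cargo aircraft.
Class 4.2 quantity: two 17.1 oz packs = 971.28 g.
That is within the Class 4.2 cargo aircraft limit of 1 kg.
The segregation rule (Class 2.1 with Class 2.2) does not apply to Class 4.1 with Class 4.2.

No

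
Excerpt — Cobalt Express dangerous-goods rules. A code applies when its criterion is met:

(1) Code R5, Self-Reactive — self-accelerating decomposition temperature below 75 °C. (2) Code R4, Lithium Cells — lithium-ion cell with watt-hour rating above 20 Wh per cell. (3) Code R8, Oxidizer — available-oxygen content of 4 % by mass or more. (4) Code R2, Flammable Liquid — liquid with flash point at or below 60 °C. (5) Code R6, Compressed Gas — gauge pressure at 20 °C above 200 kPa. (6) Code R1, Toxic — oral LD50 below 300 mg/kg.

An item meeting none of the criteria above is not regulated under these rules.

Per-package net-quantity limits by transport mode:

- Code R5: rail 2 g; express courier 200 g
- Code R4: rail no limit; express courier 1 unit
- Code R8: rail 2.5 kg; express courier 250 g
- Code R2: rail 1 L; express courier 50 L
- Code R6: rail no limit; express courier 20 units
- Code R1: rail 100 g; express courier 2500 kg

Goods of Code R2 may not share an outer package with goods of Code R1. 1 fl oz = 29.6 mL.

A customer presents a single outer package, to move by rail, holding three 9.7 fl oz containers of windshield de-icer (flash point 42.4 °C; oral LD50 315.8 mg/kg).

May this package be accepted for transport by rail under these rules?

Yes

Flash point 42.4 °C meets the Code R2 criterion (Flammable Liquid), so the windshield de-icer is Code R2.
Code R2 quantity: three 9.7 fl oz containers = 861.36 mL.
861.36 mL is within the rail limit of 1 L for Code R2.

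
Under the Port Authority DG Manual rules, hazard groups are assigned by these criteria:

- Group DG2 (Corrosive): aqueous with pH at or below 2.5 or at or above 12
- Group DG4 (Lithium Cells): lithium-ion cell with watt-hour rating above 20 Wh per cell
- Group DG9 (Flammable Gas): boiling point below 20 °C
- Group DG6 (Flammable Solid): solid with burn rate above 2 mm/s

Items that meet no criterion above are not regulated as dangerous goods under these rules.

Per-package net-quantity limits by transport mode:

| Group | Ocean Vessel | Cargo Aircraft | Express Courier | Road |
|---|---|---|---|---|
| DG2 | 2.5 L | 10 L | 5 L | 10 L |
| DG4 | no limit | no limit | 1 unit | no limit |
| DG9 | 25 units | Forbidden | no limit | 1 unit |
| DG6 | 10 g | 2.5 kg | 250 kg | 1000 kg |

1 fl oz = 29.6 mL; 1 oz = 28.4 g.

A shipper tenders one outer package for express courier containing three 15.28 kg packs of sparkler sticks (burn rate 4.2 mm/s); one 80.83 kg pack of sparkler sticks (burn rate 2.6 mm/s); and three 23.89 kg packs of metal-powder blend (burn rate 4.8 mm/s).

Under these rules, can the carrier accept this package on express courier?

Burn rate 4.2 mm/s meets the Group DG6 criterion (Flammable Solid), so the sparkler sticks are Group DG6.
The sparkler sticks have burn rate 2.6 mm/s, which is > 2 mm/s, so they are Group DG6 (Flammable Solid).
The metal-powder blend has burn rate 4.8 mm/s, which is > 2 mm/s, so it is Group DG6 (Flammable Solid).
Total Group DG6: (three 15.28 kg packs = 45.84 kg) + 80.83 kg + (three 23.89 kg packs = 71.67 kg) = 198.34 kg.
198.34 kg ≤ 250 kg (express courier limit, Group DG6) — within limit.

Yes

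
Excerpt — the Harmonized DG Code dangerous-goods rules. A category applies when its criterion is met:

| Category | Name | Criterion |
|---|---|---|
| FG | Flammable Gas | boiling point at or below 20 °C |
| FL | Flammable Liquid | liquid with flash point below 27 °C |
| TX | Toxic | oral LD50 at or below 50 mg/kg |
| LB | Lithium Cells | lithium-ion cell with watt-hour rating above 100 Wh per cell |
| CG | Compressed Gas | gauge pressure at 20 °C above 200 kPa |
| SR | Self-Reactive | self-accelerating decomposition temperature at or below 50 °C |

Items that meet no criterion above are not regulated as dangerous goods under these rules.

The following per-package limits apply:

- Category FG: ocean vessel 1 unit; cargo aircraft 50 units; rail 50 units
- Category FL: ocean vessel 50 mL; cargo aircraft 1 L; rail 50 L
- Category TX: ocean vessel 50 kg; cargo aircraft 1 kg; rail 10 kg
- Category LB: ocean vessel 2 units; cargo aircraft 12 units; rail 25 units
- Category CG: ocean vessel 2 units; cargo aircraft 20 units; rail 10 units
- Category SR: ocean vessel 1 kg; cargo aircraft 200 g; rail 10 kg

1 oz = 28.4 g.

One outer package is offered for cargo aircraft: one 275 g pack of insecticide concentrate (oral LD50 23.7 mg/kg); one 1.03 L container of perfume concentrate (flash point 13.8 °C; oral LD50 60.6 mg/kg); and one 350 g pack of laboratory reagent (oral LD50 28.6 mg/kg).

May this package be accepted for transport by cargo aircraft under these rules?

The insecticide concentrate has oral LD50 23.7 mg/kg, which is ≤ 50 mg/kg, so it is Category TX (Toxic).
Flash point 13.8 °C meets the Category FL criterion (Flammable Liquid), so the perfume concentrate is Category FL.
Laboratory reagent: oral LD50 28.6 mg/kg ≤ 50 mg/kg → Category TX (Toxic).
Category FL quantity: 1.03 L.
1.03 L exceeds the cargo aircraft limit of 1 L for Category FL.
Total Category TX: 275 g + 350 g = 625 g.
That is within the Category TX cargo aircraft limit of 1 kg.

No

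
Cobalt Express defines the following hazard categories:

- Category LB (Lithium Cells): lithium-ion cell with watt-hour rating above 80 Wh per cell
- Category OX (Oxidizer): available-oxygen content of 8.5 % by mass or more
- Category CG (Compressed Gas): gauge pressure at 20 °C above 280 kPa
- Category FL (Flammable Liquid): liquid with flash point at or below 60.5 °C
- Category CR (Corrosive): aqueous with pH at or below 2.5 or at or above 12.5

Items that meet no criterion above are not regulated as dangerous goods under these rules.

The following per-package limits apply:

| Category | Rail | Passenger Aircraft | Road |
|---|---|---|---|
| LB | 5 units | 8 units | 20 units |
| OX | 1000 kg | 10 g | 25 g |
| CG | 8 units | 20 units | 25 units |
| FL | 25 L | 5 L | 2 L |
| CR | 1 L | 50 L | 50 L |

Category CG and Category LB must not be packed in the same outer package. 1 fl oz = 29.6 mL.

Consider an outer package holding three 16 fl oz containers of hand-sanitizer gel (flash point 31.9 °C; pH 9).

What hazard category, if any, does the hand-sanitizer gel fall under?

Category FL

With flash point 31.9 °C (≤ 60.5 °C), the hand-sanitizer gel falls in Category FL.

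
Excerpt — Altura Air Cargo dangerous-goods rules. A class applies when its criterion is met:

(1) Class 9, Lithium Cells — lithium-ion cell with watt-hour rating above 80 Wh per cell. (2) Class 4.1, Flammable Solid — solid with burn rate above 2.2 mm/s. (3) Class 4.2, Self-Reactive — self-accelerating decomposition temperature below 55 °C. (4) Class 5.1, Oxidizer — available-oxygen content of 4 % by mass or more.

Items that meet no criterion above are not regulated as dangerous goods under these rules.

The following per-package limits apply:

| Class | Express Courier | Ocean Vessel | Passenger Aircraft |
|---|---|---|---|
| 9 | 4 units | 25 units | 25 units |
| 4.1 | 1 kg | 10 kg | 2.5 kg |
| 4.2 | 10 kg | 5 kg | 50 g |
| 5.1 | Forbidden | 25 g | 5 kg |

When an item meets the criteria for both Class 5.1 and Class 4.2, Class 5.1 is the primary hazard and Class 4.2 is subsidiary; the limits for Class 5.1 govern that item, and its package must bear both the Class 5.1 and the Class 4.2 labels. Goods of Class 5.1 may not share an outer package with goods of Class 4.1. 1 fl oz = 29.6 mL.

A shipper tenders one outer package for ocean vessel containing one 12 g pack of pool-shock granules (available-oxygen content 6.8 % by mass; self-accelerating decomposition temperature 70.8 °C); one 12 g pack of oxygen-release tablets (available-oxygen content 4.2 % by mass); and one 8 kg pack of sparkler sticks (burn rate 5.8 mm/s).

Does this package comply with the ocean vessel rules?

No

The pool-shock granules have available-oxygen content 6.8 % by mass, which is ≥ 4 % by mass, so they are Class 5.1 (Oxidizer).
With available-oxygen content 4.2 % by mass (≥ 4 % by mass), the oxygen-release tablets fall in Class 5.1.
Burn rate 5.8 mm/s meets the Class 4.1 criterion (Flammable Solid), so the sparkler sticks are Class 4.1.
Total Class 5.1: 12 g + 12 g = 24 g.
That is within the Class 5.1 ocean vessel limit of 25 g.
Class 4.1 quantity: 8 kg.
8 kg is within the ocean vessel limit of 10 kg for Class 4.1.
Class 5.1 and Class 4.1 may not share an outer package.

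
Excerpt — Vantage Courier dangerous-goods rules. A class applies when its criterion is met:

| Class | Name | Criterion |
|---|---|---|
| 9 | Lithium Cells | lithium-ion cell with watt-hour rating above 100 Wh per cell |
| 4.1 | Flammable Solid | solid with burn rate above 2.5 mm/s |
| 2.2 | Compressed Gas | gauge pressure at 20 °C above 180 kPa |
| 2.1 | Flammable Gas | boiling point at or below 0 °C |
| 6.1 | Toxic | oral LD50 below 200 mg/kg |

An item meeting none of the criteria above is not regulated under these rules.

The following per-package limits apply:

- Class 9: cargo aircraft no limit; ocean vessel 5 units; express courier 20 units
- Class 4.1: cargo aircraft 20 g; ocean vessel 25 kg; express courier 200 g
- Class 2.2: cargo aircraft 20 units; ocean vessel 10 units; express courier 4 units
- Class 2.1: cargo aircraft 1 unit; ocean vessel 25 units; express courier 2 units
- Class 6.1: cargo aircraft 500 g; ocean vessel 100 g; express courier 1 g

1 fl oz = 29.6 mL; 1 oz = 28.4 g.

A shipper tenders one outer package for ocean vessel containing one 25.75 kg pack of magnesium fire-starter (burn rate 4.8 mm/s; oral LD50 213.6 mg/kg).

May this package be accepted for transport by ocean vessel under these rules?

Magnesium fire-starter: burn rate 4.8 mm/s > 2.5 mm/s → Class 4.1 (Flammable Solid).
Class 4.1 quantity: 25.75 kg.
That exceeds the Class 4.1 ocean vessel limit of 25 kg.

No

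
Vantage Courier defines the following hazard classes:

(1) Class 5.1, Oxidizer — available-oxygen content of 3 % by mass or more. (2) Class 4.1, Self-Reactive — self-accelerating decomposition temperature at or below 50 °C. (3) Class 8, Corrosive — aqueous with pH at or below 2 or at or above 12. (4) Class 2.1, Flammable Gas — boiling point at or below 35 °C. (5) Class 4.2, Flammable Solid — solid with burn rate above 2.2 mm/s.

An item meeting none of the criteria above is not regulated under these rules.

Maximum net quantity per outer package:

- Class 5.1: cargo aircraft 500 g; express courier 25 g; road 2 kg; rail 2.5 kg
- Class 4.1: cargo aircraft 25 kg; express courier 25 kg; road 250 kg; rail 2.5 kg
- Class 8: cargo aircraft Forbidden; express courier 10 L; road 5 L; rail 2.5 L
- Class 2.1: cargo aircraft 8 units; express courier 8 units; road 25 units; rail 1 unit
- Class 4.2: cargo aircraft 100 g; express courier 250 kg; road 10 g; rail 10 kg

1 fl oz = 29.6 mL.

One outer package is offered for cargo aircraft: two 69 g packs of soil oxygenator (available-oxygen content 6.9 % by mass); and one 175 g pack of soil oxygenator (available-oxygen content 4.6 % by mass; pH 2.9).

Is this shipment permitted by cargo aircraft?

Yes

The soil oxygenator has available-oxygen content 6.9 % by mass, which is ≥ 3 % by mass, so it is Class 5.1 (Oxidizer).
Available-oxygen content 4.6 % by mass meets the Class 5.1 criterion (Oxidizer), so the soil oxygenator is Class 5.1.
Class 5.1 net quantity: (two 69 g packs = 138 g) + 175 g = 313 g.
That is within the Class 5.1 cargo aircraft limit of 500 g.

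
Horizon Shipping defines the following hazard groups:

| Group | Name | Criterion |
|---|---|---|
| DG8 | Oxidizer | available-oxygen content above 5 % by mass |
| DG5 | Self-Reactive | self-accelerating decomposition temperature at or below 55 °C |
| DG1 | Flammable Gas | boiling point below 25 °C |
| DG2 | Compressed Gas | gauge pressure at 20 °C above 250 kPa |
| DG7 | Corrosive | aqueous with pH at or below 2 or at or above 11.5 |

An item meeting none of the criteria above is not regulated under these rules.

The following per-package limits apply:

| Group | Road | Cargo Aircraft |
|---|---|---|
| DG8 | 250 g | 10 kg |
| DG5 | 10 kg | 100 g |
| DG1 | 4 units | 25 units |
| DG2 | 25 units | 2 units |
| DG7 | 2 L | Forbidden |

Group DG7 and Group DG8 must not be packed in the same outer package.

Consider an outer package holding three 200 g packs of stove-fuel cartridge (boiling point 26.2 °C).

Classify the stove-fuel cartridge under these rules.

boiling point 26.2 °C is not below 25 °C, so Group DG1 does not apply.
No criterion is met, so the item is not regulated.

Not regulated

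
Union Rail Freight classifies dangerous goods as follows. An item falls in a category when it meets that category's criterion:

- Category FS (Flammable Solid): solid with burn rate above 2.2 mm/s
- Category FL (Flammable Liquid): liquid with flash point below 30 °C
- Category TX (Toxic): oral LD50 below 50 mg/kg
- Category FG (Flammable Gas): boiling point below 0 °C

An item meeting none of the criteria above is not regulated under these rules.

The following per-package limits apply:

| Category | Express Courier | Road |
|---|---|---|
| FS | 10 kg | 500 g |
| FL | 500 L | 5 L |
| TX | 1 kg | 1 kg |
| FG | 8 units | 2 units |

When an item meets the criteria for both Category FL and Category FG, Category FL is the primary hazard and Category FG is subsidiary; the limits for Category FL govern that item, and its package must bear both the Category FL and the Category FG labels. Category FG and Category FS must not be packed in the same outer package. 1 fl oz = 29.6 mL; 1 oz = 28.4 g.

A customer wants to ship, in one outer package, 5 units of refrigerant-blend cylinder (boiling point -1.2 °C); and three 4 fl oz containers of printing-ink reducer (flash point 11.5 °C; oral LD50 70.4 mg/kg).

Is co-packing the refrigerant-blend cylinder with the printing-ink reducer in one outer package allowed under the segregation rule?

Yes

With boiling point -1.2 °C (< 0 °C), the refrigerant-blend cylinder falls in Category FG.
The printing-ink reducer has flash point 11.5 °C, which is < 30 °C, so it is Category FL (Flammable Liquid).
No segregation rule bars Category FG with Category FL.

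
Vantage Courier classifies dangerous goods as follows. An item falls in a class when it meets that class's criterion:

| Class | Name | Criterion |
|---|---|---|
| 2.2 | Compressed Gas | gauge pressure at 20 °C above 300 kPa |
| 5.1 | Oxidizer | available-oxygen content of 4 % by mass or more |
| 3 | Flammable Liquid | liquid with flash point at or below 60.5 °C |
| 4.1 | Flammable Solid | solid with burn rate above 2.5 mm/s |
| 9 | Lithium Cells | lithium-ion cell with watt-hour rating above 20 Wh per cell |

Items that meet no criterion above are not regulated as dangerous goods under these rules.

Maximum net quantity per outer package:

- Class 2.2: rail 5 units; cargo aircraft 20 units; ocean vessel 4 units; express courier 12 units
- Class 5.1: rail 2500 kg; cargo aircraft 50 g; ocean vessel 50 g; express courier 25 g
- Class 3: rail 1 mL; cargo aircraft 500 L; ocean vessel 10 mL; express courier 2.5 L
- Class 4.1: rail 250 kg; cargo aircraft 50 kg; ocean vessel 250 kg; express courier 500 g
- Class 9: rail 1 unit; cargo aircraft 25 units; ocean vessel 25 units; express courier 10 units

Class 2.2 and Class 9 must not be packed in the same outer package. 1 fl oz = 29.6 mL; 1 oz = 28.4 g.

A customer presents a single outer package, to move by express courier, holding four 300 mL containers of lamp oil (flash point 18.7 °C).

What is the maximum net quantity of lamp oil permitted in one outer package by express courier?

Lamp oil: flash point 18.7 °C ≤ 60.5 °C → Class 3 (Flammable Liquid).
The express courier limit for Class 3 is 2.5 L.

2.5 L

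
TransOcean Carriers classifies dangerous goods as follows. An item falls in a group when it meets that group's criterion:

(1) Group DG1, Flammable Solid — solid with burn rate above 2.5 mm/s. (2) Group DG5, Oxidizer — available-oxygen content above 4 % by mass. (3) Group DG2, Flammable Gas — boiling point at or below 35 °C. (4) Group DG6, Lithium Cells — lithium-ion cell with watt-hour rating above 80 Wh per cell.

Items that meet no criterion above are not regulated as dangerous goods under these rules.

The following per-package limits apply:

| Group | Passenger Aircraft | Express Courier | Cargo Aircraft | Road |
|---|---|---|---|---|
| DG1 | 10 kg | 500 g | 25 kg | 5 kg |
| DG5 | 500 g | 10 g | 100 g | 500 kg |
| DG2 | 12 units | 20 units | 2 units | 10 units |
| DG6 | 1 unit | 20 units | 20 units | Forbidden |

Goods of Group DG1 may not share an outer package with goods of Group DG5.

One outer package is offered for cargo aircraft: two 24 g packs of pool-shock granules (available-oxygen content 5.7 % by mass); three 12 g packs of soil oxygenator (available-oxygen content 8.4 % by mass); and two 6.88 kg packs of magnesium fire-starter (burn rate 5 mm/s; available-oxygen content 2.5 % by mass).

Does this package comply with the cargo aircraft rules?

The pool-shock granules have available-oxygen content 5.7 % by mass, which is > 4 % by mass, so they are Group DG5 (Oxidizer).
With available-oxygen content 8.4 % by mass (> 4 % by mass), the soil oxygenator falls in Group DG5.
The magnesium fire-starter has burn rate 5 mm/s, which is > 2.5 mm/s, so it is Group DG1 (Flammable Solid).
Group DG1 quantity: two 6.88 kg packs = 13.76 kg.
13.76 kg ≤ 25 kg (cargo aircraft limit, Group DG1) — within limit.
Total Group DG5: (two 24 g packs = 48 g) + (three 12 g packs = 36 g) = 84 g.
84 g ≤ 100 g (cargo aircraft limit, Group DG5) — within limit.
Group DG1 and Group DG5 may not share an outer package.

No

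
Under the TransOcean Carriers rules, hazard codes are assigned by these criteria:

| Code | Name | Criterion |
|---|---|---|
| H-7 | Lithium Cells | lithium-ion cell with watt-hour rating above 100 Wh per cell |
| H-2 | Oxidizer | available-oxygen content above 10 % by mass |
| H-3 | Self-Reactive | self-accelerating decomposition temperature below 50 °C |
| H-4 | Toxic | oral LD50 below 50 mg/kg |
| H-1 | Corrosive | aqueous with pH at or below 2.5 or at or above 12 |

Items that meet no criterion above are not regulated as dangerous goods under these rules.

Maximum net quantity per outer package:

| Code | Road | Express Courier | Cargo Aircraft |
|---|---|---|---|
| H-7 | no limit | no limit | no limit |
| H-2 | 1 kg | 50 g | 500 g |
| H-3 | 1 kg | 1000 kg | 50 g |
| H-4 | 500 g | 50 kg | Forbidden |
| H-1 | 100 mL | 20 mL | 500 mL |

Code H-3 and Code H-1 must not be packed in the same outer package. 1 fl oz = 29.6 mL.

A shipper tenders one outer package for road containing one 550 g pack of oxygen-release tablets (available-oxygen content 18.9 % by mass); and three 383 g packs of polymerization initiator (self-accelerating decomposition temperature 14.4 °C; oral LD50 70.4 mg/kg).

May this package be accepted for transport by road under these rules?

Oxygen-release tablets: available-oxygen content 18.9 % by mass > 10 % by mass → Code H-2 (Oxidizer).
Polymerization initiator: self-accelerating decomposition temperature 14.4 °C < 50 °C → Code H-3 (Self-Reactive).
Code H-2 quantity: 550 g.
That is within the Code H-2 road limit of 1 kg.
Code H-3 quantity: three 383 g packs = 1.149 kg.
1.149 kg > 1 kg (road limit, Code H-3) — over the limit.
The segregation rule (Code H-3 with Code H-1) does not apply to Code H-2 with Code H-3.

No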